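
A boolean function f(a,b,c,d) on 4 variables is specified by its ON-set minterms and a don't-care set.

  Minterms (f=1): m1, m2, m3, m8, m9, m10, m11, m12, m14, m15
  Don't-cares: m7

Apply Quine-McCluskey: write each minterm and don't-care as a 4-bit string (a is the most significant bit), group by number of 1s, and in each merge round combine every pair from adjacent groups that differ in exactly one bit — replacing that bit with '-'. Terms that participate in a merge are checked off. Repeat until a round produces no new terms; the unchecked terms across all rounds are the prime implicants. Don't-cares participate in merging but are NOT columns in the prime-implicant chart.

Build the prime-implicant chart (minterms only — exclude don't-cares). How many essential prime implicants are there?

Round 0: 0001✓ 0010✓ 0011✓ 0111✓ 1000✓ 1001✓ 1010✓ 1011✓ 1100✓ 1110✓ 1111✓
Round 1: -001✓ -010✓ -011✓ -111✓ 0-11✓ 00-1✓ 001-✓ 1-00✓ 1-10✓ 1-11✓ 10-0✓ 10-1✓ 100-✓ 101-✓ 11-0✓ 111-✓
Round 2: --11 -0-1 -01- 1--0 1-1- 10--
PIs = {--11, -0-1, -01-, 1--0, 1-1-, 10--}
Coverage chart:
  m1: -0-1 ←essential
  m2: -01- ←essential
  m3: --11,-0-1,-01-
  m8: 1--0,10--
  m9: -0-1,10--
  m10: -01-,1--0,1-1-,10--
  m11: --11,-0-1,-01-,1-1-,10--
  m12: 1--0 ←essential
  m14: 1--0,1-1-
  m15: --11,1-1-
Essential: -0-1, -01-, 1--0

3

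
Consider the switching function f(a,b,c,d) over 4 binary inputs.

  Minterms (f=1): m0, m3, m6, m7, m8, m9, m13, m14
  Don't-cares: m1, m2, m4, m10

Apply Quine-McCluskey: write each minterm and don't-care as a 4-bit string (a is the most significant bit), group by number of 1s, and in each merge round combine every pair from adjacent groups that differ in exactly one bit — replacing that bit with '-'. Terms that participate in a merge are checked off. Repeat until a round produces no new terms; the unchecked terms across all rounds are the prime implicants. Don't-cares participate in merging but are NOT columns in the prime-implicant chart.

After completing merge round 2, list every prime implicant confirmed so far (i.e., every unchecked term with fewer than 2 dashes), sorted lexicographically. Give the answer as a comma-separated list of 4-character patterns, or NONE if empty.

[col 0] 0000*, 0001*, 0010*, 0011*, 0100*, 0110*, 0111*, 1000*, 1001*, 1010*, 1101*, 1110*
[col 1] -000*, -001*, -010*, -110*, 0-00*, 0-10*, 0-11*, 00-0*, 00-1*, 000-*, 001-*, 01-0*, 011-*, 1-01, 1-10*, 10-0*, 100-*
[col 2] --10, -0-0, -00-, 0--0, 0-1-, 00--
Prime implicants: --10, -0-0, -00-, 0--0, 0-1-, 00--, 1-01

1-01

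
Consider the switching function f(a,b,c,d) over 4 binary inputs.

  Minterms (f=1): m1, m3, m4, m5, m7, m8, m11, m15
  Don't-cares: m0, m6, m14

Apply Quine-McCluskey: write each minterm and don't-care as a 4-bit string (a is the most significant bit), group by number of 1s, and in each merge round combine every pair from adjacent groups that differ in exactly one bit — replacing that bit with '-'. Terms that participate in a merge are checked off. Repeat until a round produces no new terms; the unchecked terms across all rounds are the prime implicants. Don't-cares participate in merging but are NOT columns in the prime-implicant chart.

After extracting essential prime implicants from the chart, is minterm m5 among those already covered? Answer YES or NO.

size-2^0 implicants → 0000(✓)  0001(✓)  0011(✓)  0100(✓)  0101(✓)  0110(✓)  0111(✓)  1000(✓)  1011(✓)  1110(✓)  1111(✓)
size-2^1 implicants → -000  -011(✓)  -110(✓)  -111(✓)  0-00(✓)  0-01(✓)  0-11(✓)  00-1(✓)  000-(✓)  01-0(✓)  01-1(✓)  010-(✓)  011-(✓)  1-11(✓)  111-(✓)
size-2^2 implicants → --11  -11-  0--1  0-0-  01--
Unchecked terms (primes): --11, -000, -11-, 0--1, 0-0-, 01--
Minterm coverage:
  m1 ⊆ 0--1,0-0-
  m3 ⊆ --11,0--1
  m4 ⊆ 0-0-,01--
  m5 ⊆ 0--1,0-0-,01--
  m7 ⊆ --11,-11-,0--1,01--
  m8 ⊆ -000 [E]
  m11 ⊆ --11 [E]
  m15 ⊆ --11,-11-
E = {--11, -000}

NO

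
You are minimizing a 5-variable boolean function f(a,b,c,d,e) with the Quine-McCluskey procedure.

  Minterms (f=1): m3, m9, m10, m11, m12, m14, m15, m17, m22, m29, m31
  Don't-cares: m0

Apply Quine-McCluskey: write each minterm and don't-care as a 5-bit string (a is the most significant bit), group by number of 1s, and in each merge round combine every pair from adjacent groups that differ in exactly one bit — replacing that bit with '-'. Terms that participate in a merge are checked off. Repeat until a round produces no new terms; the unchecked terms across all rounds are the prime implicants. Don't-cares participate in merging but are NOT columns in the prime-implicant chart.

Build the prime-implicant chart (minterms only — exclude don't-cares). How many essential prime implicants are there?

[col 0] 00000, 00011*, 01001*, 01010*, 01011*, 01100*, 01110*, 01111*, 10001, 10110, 11101*, 11111*
[col 1] -1111, 0-011, 01-10*, 01-11*, 010-1, 0101-*, 011-0, 0111-*, 111-1
[col 2] 01-1-
Prime implicants: -1111, 0-011, 00000, 01-1-, 010-1, 011-0, 10001, 10110, 111-1
PI chart (minterm → PIs covering it):
  3 | 0-011  (sole → essential)
  9 | 010-1  (sole → essential)
  10 | 01-1-  (sole → essential)
  11 | 0-011,01-1-,010-1
  12 | 011-0  (sole → essential)
  14 | 01-1-,011-0
  15 | -1111,01-1-
  17 | 10001  (sole → essential)
  22 | 10110  (sole → essential)
  29 | 111-1  (sole → essential)
  31 | -1111,111-1
Essential prime implicants: 0-011, 01-1-, 010-1, 011-0, 10001, 10110, 111-1

7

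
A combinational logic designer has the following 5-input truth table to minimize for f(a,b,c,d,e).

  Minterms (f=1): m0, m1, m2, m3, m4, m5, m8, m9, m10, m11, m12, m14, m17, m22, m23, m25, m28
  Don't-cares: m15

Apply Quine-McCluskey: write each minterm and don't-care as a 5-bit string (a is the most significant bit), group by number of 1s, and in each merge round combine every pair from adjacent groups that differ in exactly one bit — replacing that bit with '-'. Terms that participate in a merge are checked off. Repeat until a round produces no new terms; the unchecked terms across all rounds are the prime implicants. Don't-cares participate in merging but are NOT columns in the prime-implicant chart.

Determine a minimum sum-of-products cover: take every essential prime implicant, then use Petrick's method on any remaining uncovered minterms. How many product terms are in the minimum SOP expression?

size-2^0 implicants → 00000(✓)  00001(✓)  00010(✓)  00011(✓)  00100(✓)  00101(✓)  01000(✓)  01001(✓)  01010(✓)  01011(✓)  01100(✓)  01110(✓)  01111(✓)  10001(✓)  10110(✓)  10111(✓)  11001(✓)  11100(✓)
size-2^1 implicants → -0001(✓)  -1001(✓)  -1100  0-000(✓)  0-001(✓)  0-010(✓)  0-011(✓)  0-100(✓)  00-00(✓)  00-01(✓)  000-0(✓)  000-1(✓)  0000-(✓)  0001-(✓)  0010-(✓)  01-00(✓)  01-10(✓)  01-11(✓)  010-0(✓)  010-1(✓)  0100-(✓)  0101-(✓)  011-0(✓)  0111-(✓)  1-001(✓)  1011-
size-2^2 implicants → --001  0--00  0-0-0(✓)  0-0-1(✓)  0-00-(✓)  0-01-(✓)  00-0-  000--(✓)  01--0  01-1-  010--(✓)
size-2^3 implicants → 0-0--
Unchecked terms (primes): --001, -1100, 0--00, 0-0--, 00-0-, 01--0, 01-1-, 1011-
Minterm coverage:
  m0 ⊆ 0--00,0-0--,00-0-
  m1 ⊆ --001,0-0--,00-0-
  m2 ⊆ 0-0-- [E]
  m3 ⊆ 0-0-- [E]
  m4 ⊆ 0--00,00-0-
  m5 ⊆ 00-0- [E]
  m8 ⊆ 0--00,0-0--,01--0
  m9 ⊆ --001,0-0--
  m10 ⊆ 0-0--,01--0,01-1-
  m11 ⊆ 0-0--,01-1-
  m12 ⊆ -1100,0--00,01--0
  m14 ⊆ 01--0,01-1-
  m17 ⊆ --001 [E]
  m22 ⊆ 1011- [E]
  m23 ⊆ 1011- [E]
  m25 ⊆ --001 [E]
  m28 ⊆ -1100 [E]
E = {--001, -1100, 0-0--, 00-0-, 1011-}
Petrick residual → 01--0
Cover = c'd'e + bcd'e' + a'c' + a'b'd' + a'be' + ab'cd  |cover|=6

6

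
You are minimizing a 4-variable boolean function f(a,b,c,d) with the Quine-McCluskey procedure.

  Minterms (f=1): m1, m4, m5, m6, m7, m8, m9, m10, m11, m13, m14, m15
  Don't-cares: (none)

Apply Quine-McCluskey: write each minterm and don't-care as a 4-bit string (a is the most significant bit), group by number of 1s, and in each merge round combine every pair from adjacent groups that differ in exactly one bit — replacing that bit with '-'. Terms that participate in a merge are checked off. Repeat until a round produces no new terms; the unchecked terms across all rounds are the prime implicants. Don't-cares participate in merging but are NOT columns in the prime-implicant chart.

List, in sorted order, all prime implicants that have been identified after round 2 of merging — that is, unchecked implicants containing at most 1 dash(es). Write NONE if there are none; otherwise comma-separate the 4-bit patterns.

NONE

size-2^0 implicants → 0001(✓)  0100(✓)  0101(✓)  0110(✓)  0111(✓)  1000(✓)  1001(✓)  1010(✓)  1011(✓)  1101(✓)  1110(✓)  1111(✓)
size-2^1 implicants → -001(✓)  -101(✓)  -110(✓)  -111(✓)  0-01(✓)  01-0(✓)  01-1(✓)  010-(✓)  011-(✓)  1-01(✓)  1-10(✓)  1-11(✓)  10-0(✓)  10-1(✓)  100-(✓)  101-(✓)  11-1(✓)  111-(✓)
size-2^2 implicants → --01  -1-1  -11-  01--  1--1  1-1-  10--
Unchecked terms (primes): --01, -1-1, -11-, 01--, 1--1, 1-1-, 10--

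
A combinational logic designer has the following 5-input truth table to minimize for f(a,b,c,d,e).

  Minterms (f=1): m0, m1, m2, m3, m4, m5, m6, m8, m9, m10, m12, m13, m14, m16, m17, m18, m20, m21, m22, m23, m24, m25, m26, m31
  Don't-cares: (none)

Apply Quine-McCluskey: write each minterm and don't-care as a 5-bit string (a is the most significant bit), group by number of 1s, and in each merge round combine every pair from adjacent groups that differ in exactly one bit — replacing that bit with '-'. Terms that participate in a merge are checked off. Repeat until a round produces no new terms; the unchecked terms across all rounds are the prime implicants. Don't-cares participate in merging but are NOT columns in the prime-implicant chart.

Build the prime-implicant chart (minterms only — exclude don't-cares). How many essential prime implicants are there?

6

[col 0] 00000*, 00001*, 00010*, 00011*, 00100*, 00101*, 00110*, 01000*, 01001*, 01010*, 01100*, 01101*, 01110*, 10000*, 10001*, 10010*, 10100*, 10101*, 10110*, 10111*, 11000*, 11001*, 11010*, 11111*
[col 1] -0000*, -0001*, -0010*, -0100*, -0101*, -0110*, -1000*, -1001*, -1010*, 0-000*, 0-001*, 0-010*, 0-100*, 0-101*, 0-110*, 00-00*, 00-01*, 00-10*, 000-0*, 000-1*, 0000-*, 0001-*, 001-0*, 0010-*, 01-00*, 01-01*, 01-10*, 010-0*, 0100-*, 011-0*, 0110-*, 1-000*, 1-001*, 1-010*, 1-111, 10-00*, 10-01*, 10-10*, 100-0*, 1000-*, 101-0*, 101-1*, 1010-*, 1011-*, 110-0*, 1100-*
[col 2] --000*, --001*, --010*, -0-00*, -0-01*, -0-10*, -00-0*, -000-*, -01-0*, -010-*, -10-0*, -100-*, 0--00*, 0--01*, 0--10*, 0-0-0*, 0-00-*, 0-1-0*, 0-10-*, 00--0*, 00-0-*, 000--, 01--0*, 01-0-*, 1-0-0*, 1-00-*, 10--0*, 10-0-*, 101--
[col 3] --0-0, --00-, -0--0, -0-0-, 0---0, 0--0-
Prime implicants: --0-0, --00-, -0--0, -0-0-, 0---0, 0--0-, 000--, 1-111, 101--
PI chart (minterm → PIs covering it):
  0 | --0-0,--00-,-0--0,-0-0-,0---0,0--0-,000--
  1 | --00-,-0-0-,0--0-,000--
  2 | --0-0,-0--0,0---0,000--
  3 | 000--  (sole → essential)
  4 | -0--0,-0-0-,0---0,0--0-
  5 | -0-0-,0--0-
  6 | -0--0,0---0
  8 | --0-0,--00-,0---0,0--0-
  9 | --00-,0--0-
  10 | --0-0,0---0
  12 | 0---0,0--0-
  13 | 0--0-  (sole → essential)
  14 | 0---0  (sole → essential)
  16 | --0-0,--00-,-0--0,-0-0-
  17 | --00-,-0-0-
  18 | --0-0,-0--0
  20 | -0--0,-0-0-,101--
  21 | -0-0-,101--
  22 | -0--0,101--
  23 | 1-111,101--
  24 | --0-0,--00-
  25 | --00-  (sole → essential)
  26 | --0-0  (sole → essential)
  31 | 1-111  (sole → essential)
Essential prime implicants: --0-0, --00-, 0---0, 0--0-, 000--, 1-111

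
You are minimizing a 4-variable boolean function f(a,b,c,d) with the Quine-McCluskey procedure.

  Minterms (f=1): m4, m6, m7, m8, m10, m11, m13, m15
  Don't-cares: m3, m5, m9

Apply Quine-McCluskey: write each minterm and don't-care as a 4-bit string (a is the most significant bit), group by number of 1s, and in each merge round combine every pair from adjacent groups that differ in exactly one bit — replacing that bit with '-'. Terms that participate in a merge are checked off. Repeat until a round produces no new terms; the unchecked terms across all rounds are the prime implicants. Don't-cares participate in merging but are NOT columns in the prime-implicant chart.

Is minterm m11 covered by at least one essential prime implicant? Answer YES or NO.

Round 0: 0011✓ 0100✓ 0101✓ 0110✓ 0111✓ 1000✓ 1001✓ 1010✓ 1011✓ 1101✓ 1111✓
Round 1: -011✓ -101✓ -111✓ 0-11✓ 01-0✓ 01-1✓ 010-✓ 011-✓ 1-01✓ 1-11✓ 10-0✓ 10-1✓ 100-✓ 101-✓ 11-1✓
Round 2: --11 -1-1 01-- 1--1 10--
PIs = {--11, -1-1, 01--, 1--1, 10--}
Coverage chart:
  m4: 01-- ←essential
  m6: 01-- ←essential
  m7: --11,-1-1,01--
  m8: 10-- ←essential
  m10: 10-- ←essential
  m11: --11,1--1,10--
  m13: -1-1,1--1
  m15: --11,-1-1,1--1
Essential: 01--, 10--

YES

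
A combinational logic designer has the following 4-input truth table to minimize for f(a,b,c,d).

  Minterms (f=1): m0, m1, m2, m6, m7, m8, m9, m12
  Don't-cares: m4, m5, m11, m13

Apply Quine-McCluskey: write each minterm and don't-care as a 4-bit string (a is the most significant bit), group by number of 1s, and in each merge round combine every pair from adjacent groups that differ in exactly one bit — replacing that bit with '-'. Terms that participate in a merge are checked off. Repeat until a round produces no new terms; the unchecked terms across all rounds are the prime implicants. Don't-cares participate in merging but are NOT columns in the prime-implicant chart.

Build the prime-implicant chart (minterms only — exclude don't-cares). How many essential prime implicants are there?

3

size-2^0 implicants → 0000(✓)  0001(✓)  0010(✓)  0100(✓)  0101(✓)  0110(✓)  0111(✓)  1000(✓)  1001(✓)  1011(✓)  1100(✓)  1101(✓)
size-2^1 implicants → -000(✓)  -001(✓)  -100(✓)  -101(✓)  0-00(✓)  0-01(✓)  0-10(✓)  00-0(✓)  000-(✓)  01-0(✓)  01-1(✓)  010-(✓)  011-(✓)  1-00(✓)  1-01(✓)  10-1  100-(✓)  110-(✓)
size-2^2 implicants → --00(✓)  --01(✓)  -00-(✓)  -10-(✓)  0--0  0-0-(✓)  01--  1-0-(✓)
size-2^3 implicants → --0-
Unchecked terms (primes): --0-, 0--0, 01--, 10-1
Minterm coverage:
  m0 ⊆ --0-,0--0
  m1 ⊆ --0- [E]
  m2 ⊆ 0--0 [E]
  m6 ⊆ 0--0,01--
  m7 ⊆ 01-- [E]
  m8 ⊆ --0- [E]
  m9 ⊆ --0-,10-1
  m12 ⊆ --0- [E]
E = {--0-, 0--0, 01--}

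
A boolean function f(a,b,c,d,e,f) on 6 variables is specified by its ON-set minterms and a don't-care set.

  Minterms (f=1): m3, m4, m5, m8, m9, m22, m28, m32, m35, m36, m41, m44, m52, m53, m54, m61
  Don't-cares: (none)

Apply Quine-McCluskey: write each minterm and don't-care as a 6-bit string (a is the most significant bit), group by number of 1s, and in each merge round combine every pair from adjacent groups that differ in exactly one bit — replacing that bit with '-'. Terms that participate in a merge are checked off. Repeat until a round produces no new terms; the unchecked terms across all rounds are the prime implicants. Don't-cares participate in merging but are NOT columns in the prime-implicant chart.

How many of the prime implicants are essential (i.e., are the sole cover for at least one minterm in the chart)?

size-2^0 implicants → 000011(✓)  000100(✓)  000101(✓)  001000(✓)  001001(✓)  010110(✓)  011100  100000(✓)  100011(✓)  100100(✓)  101001(✓)  101100(✓)  110100(✓)  110101(✓)  110110(✓)  111101(✓)
size-2^1 implicants → -00011  -00100  -01001  -10110  00010-  00100-  1-0100  10-100  100-00  11-101  1101-0  11010-
Unchecked terms (primes): -00011, -00100, -01001, -10110, 00010-, 00100-, 011100, 1-0100, 10-100, 100-00, 11-101, 1101-0, 11010-
Minterm coverage:
  m3 ⊆ -00011 [E]
  m4 ⊆ -00100,00010-
  m5 ⊆ 00010- [E]
  m8 ⊆ 00100- [E]
  m9 ⊆ -01001,00100-
  m22 ⊆ -10110 [E]
  m28 ⊆ 011100 [E]
  m32 ⊆ 100-00 [E]
  m35 ⊆ -00011 [E]
  m36 ⊆ -00100,1-0100,10-100,100-00
  m41 ⊆ -01001 [E]
  m44 ⊆ 10-100 [E]
  m52 ⊆ 1-0100,1101-0,11010-
  m53 ⊆ 11-101,11010-
  m54 ⊆ -10110,1101-0
  m61 ⊆ 11-101 [E]
E = {-00011, -01001, -10110, 00010-, 00100-, 011100, 10-100, 100-00, 11-101}

9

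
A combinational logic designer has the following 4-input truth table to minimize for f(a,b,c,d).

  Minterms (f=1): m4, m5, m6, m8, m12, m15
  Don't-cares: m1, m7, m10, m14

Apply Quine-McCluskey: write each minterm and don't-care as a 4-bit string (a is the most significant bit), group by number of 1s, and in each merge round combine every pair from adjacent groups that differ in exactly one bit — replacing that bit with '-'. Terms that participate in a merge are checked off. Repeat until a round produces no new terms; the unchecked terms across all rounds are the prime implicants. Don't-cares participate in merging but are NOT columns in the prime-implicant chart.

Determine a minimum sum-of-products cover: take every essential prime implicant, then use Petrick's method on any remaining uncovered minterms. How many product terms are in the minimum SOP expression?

3

[col 0] 0001*, 0100*, 0101*, 0110*, 0111*, 1000*, 1010*, 1100*, 1110*, 1111*
[col 1] -100*, -110*, -111*, 0-01, 01-0*, 01-1*, 010-*, 011-*, 1-00*, 1-10*, 10-0*, 11-0*, 111-*
[col 2] -1-0, -11-, 01--, 1--0
Prime implicants: -1-0, -11-, 0-01, 01--, 1--0
PI chart (minterm → PIs covering it):
  4 | -1-0,01--
  5 | 0-01,01--
  6 | -1-0,-11-,01--
  8 | 1--0  (sole → essential)
  12 | -1-0,1--0
  15 | -11-  (sole → essential)
Essential prime implicants: -11-, 1--0
Petrick residual → 01--
Minimum SOP uses 3 PIs: bc + a'b + ad'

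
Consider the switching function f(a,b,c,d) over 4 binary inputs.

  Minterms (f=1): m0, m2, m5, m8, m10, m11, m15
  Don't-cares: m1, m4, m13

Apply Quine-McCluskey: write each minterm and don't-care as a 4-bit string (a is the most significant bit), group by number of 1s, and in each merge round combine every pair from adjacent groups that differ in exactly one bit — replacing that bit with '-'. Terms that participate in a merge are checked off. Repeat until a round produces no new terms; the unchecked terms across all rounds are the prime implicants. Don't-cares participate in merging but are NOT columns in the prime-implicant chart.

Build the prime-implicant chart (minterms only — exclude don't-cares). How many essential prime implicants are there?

1

Round 0: 0000✓ 0001✓ 0010✓ 0100✓ 0101✓ 1000✓ 1010✓ 1011✓ 1101✓ 1111✓
Round 1: -000✓ -010✓ -101 0-00✓ 0-01✓ 00-0✓ 000-✓ 010-✓ 1-11 10-0✓ 101- 11-1
Round 2: -0-0 0-0-
PIs = {-0-0, -101, 0-0-, 1-11, 101-, 11-1}
Coverage chart:
  m0: -0-0,0-0-
  m2: -0-0 ←essential
  m5: -101,0-0-
  m8: -0-0 ←essential
  m10: -0-0,101-
  m11: 1-11,101-
  m15: 1-11,11-1
Essential: -0-0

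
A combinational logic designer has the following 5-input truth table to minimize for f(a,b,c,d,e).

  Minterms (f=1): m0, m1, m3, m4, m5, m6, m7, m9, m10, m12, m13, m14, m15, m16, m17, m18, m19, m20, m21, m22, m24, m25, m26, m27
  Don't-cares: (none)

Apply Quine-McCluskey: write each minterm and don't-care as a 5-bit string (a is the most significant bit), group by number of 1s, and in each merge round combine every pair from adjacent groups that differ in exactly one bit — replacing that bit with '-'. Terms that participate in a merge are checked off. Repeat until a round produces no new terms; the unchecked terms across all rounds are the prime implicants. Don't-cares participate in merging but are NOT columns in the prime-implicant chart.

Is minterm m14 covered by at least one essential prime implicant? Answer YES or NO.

YES

[col 0] 00000*, 00001*, 00011*, 00100*, 00101*, 00110*, 00111*, 01001*, 01010*, 01100*, 01101*, 01110*, 01111*, 10000*, 10001*, 10010*, 10011*, 10100*, 10101*, 10110*, 11000*, 11001*, 11010*, 11011*
[col 1] -0000*, -0001*, -0011*, -0100*, -0101*, -0110*, -1001*, -1010, 0-001*, 0-100*, 0-101*, 0-110*, 0-111*, 00-00*, 00-01*, 00-11*, 000-1*, 0000-*, 001-0*, 001-1*, 0010-*, 0011-*, 01-01*, 01-10, 011-0*, 011-1*, 0110-*, 0111-*, 1-000*, 1-001*, 1-010*, 1-011*, 10-00*, 10-01*, 10-10*, 100-0*, 100-1*, 1000-*, 1001-*, 101-0*, 1010-*, 110-0*, 110-1*, 1100-*, 1101-*
[col 2] --001, -0-00*, -0-01*, -00-1, -000-*, -01-0, -010-*, 0--01, 0-1-0*, 0-1-1*, 0-10-*, 0-11-*, 00--1, 00-0-*, 001--*, 011--*, 1-0-0*, 1-0-1*, 1-00-*, 1-01-*, 10--0, 10-0-*, 100--*, 110--*
[col 3] -0-0-, 0-1--, 1-0--
Prime implicants: --001, -0-0-, -00-1, -01-0, -1010, 0--01, 0-1--, 00--1, 01-10, 1-0--, 10--0
PI chart (minterm → PIs covering it):
  0 | -0-0-  (sole → essential)
  1 | --001,-0-0-,-00-1,0--01,00--1
  3 | -00-1,00--1
  4 | -0-0-,-01-0,0-1--
  5 | -0-0-,0--01,0-1--,00--1
  6 | -01-0,0-1--
  7 | 0-1--,00--1
  9 | --001,0--01
  10 | -1010,01-10
  12 | 0-1--  (sole → essential)
  13 | 0--01,0-1--
  14 | 0-1--,01-10
  15 | 0-1--  (sole → essential)
  16 | -0-0-,1-0--,10--0
  17 | --001,-0-0-,-00-1,1-0--
  18 | 1-0--,10--0
  19 | -00-1,1-0--
  20 | -0-0-,-01-0,10--0
  21 | -0-0-  (sole → essential)
  22 | -01-0,10--0
  24 | 1-0--  (sole → essential)
  25 | --001,1-0--
  26 | -1010,1-0--
  27 | 1-0--  (sole → essential)
Essential prime implicants: -0-0-, 0-1--, 1-0--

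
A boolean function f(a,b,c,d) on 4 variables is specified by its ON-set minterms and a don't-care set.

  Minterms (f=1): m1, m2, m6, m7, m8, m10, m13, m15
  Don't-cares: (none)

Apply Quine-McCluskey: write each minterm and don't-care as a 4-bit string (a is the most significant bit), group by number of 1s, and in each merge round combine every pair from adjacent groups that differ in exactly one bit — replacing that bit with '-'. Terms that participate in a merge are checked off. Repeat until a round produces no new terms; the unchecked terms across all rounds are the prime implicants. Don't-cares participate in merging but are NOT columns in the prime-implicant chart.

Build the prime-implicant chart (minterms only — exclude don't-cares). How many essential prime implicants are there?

3

size-2^0 implicants → 0001  0010(✓)  0110(✓)  0111(✓)  1000(✓)  1010(✓)  1101(✓)  1111(✓)
size-2^1 implicants → -010  -111  0-10  011-  10-0  11-1
Unchecked terms (primes): -010, -111, 0-10, 0001, 011-, 10-0, 11-1
Minterm coverage:
  m1 ⊆ 0001 [E]
  m2 ⊆ -010,0-10
  m6 ⊆ 0-10,011-
  m7 ⊆ -111,011-
  m8 ⊆ 10-0 [E]
  m10 ⊆ -010,10-0
  m13 ⊆ 11-1 [E]
  m15 ⊆ -111,11-1
E = {0001, 10-0, 11-1}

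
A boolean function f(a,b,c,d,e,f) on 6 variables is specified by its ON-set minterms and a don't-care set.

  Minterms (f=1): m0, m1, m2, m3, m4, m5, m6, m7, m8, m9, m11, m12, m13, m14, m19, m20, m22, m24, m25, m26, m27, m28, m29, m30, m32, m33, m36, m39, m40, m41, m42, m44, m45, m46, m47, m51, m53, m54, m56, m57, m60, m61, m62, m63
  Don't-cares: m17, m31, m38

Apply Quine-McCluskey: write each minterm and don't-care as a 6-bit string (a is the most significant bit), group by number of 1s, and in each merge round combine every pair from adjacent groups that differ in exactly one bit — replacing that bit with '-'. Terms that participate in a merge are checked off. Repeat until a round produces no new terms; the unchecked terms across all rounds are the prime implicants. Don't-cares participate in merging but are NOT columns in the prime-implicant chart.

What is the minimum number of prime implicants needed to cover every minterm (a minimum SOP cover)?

size-2^0 implicants → 000000(✓)  000001(✓)  000010(✓)  000011(✓)  000100(✓)  000101(✓)  000110(✓)  000111(✓)  001000(✓)  001001(✓)  001011(✓)  001100(✓)  001101(✓)  001110(✓)  010001(✓)  010011(✓)  010100(✓)  010110(✓)  011000(✓)  011001(✓)  011010(✓)  011011(✓)  011100(✓)  011101(✓)  011110(✓)  011111(✓)  100000(✓)  100001(✓)  100100(✓)  100110(✓)  100111(✓)  101000(✓)  101001(✓)  101010(✓)  101100(✓)  101101(✓)  101110(✓)  101111(✓)  110011(✓)  110101(✓)  110110(✓)  111000(✓)  111001(✓)  111100(✓)  111101(✓)  111110(✓)  111111(✓)
size-2^1 implicants → -00000(✓)  -00001(✓)  -00100(✓)  -00110(✓)  -00111(✓)  -01000(✓)  -01001(✓)  -01100(✓)  -01101(✓)  -01110(✓)  -10011  -10110(✓)  -11000(✓)  -11001(✓)  -11100(✓)  -11101(✓)  -11110(✓)  -11111(✓)  0-0001(✓)  0-0011(✓)  0-0100(✓)  0-0110(✓)  0-1000(✓)  0-1001(✓)  0-1011(✓)  0-1100(✓)  0-1101(✓)  0-1110(✓)  00-000(✓)  00-001(✓)  00-011(✓)  00-100(✓)  00-101(✓)  00-110(✓)  000-00(✓)  000-01(✓)  000-10(✓)  000-11(✓)  0000-0(✓)  0000-1(✓)  00000-(✓)  00001-(✓)  0001-0(✓)  0001-1(✓)  00010-(✓)  00011-(✓)  001-00(✓)  001-01(✓)  0010-1(✓)  00100-(✓)  0011-0(✓)  00110-(✓)  01-001(✓)  01-011(✓)  01-100(✓)  01-110(✓)  0100-1(✓)  0101-0(✓)  011-00(✓)  011-01(✓)  011-10(✓)  011-11(✓)  0110-0(✓)  0110-1(✓)  01100-(✓)  01101-(✓)  0111-0(✓)  0111-1(✓)  01110-(✓)  01111-(✓)  1-0110(✓)  1-1000(✓)  1-1001(✓)  1-1100(✓)  1-1101(✓)  1-1110(✓)  1-1111(✓)  10-000(✓)  10-001(✓)  10-100(✓)  10-110(✓)  10-111(✓)  100-00(✓)  10000-(✓)  1001-0(✓)  10011-(✓)  101-00(✓)  101-01(✓)  101-10(✓)  1010-0(✓)  10100-(✓)  1011-0(✓)  1011-1(✓)  10110-(✓)  10111-(✓)  11-101  11-110(✓)  111-00(✓)  111-01(✓)  11100-(✓)  1111-0(✓)  1111-1(✓)  11110-(✓)  11111-(✓)
size-2^2 implicants → --0110(✓)  --1000(✓)  --1001(✓)  --1100(✓)  --1101(✓)  --1110(✓)  -0-000(✓)  -0-001(✓)  -0-100(✓)  -0-110(✓)  -00-00(✓)  -0000-(✓)  -001-0(✓)  -0011-  -01-00(✓)  -01-01(✓)  -0100-(✓)  -011-0(✓)  -0110-(✓)  -1-110(✓)  -11-00(✓)  -11-01(✓)  -1100-(✓)  -111-0(✓)  -111-1(✓)  -1110-(✓)  -1111-(✓)  0--001(✓)  0--011(✓)  0--100(✓)  0--110(✓)  0-00-1(✓)  0-01-0(✓)  0-1-00(✓)  0-1-01(✓)  0-10-1(✓)  0-100-(✓)  0-11-0(✓)  0-110-(✓)  00--00(✓)  00--01(✓)  00-0-1(✓)  00-00-(✓)  00-1-0(✓)  00-10-(✓)  000--0(✓)  000--1(✓)  000-0-(✓)  000-1-(✓)  0000--(✓)  0001--(✓)  001-0-(✓)  01-0-1(✓)  01-1-0(✓)  011--0(✓)  011--1(✓)  011-0-(✓)  011-1-(✓)  0110--(✓)  0111--(✓)  1--110(✓)  1-1-00(✓)  1-1-01(✓)  1-100-(✓)  1-11-0(✓)  1-11-1(✓)  1-110-(✓)  1-111-(✓)  10--00(✓)  10-00-(✓)  10-1-0(✓)  10-11-  101--0  101-0-(✓)  1011--(✓)  111-0-(✓)  1111--(✓)
size-2^3 implicants → ---110  --1-00(✓)  --1-01(✓)  --100-(✓)  --11-0  --110-(✓)  -0--00  -0-00-  -0-1-0  -01-0-(✓)  -11-0-(✓)  -111--  0--0-1  0--1-0  0-1-0-(✓)  00--0-  000---  011---  1-1-0-(✓)  1-11--
size-2^4 implicants → --1-0-
Unchecked terms (primes): ---110, --1-0-, --11-0, -0--00, -0-00-, -0-1-0, -0011-, -10011, -111--, 0--0-1, 0--1-0, 00--0-, 000---, 011---, 1-11--, 10-11-, 101--0, 11-101
Minterm coverage:
  m0 ⊆ -0--00,-0-00-,00--0-,000---
  m1 ⊆ -0-00-,0--0-1,00--0-,000---
  m2 ⊆ 000--- [E]
  m3 ⊆ 0--0-1,000---
  m4 ⊆ -0--00,-0-1-0,0--1-0,00--0-,000---
  m5 ⊆ 00--0-,000---
  m6 ⊆ ---110,-0-1-0,-0011-,0--1-0,000---
  m7 ⊆ -0011-,000---
  m8 ⊆ --1-0-,-0--00,-0-00-,00--0-
  m9 ⊆ --1-0-,-0-00-,0--0-1,00--0-
  m11 ⊆ 0--0-1 [E]
  m12 ⊆ --1-0-,--11-0,-0--00,-0-1-0,0--1-0,00--0-
  m13 ⊆ --1-0-,00--0-
  m14 ⊆ ---110,--11-0,-0-1-0,0--1-0
  m19 ⊆ -10011,0--0-1
  m20 ⊆ 0--1-0 [E]
  m22 ⊆ ---110,0--1-0
  m24 ⊆ --1-0-,011---
  m25 ⊆ --1-0-,0--0-1,011---
  m26 ⊆ 011--- [E]
  m27 ⊆ 0--0-1,011---
  m28 ⊆ --1-0-,--11-0,-111--,0--1-0,011---
  m29 ⊆ --1-0-,-111--,011---
  m30 ⊆ ---110,--11-0,-111--,0--1-0,011---
  m32 ⊆ -0--00,-0-00-
  m33 ⊆ -0-00- [E]
  m36 ⊆ -0--00,-0-1-0
  m39 ⊆ -0011-,10-11-
  m40 ⊆ --1-0-,-0--00,-0-00-,101--0
  m41 ⊆ --1-0-,-0-00-
  m42 ⊆ 101--0 [E]
  m44 ⊆ --1-0-,--11-0,-0--00,-0-1-0,1-11--,101--0
  m45 ⊆ --1-0-,1-11--
  m46 ⊆ ---110,--11-0,-0-1-0,1-11--,10-11-,101--0
  m47 ⊆ 1-11--,10-11-
  m51 ⊆ -10011 [E]
  m53 ⊆ 11-101 [E]
  m54 ⊆ ---110 [E]
  m56 ⊆ --1-0- [E]
  m57 ⊆ --1-0- [E]
  m60 ⊆ --1-0-,--11-0,-111--,1-11--
  m61 ⊆ --1-0-,-111--,1-11--,11-101
  m62 ⊆ ---110,--11-0,-111--,1-11--
  m63 ⊆ -111--,1-11--
E = {---110, --1-0-, -0-00-, -10011, 0--0-1, 0--1-0, 000---, 011---, 101--0, 11-101}
Petrick residual → -0--00, -0011-, 1-11--
Cover = def' + ce' + b'e'f' + b'd'e' + b'c'de + bc'd'ef + a'd'f + a'df' + a'b'c' + a'bc + acd + ab'cf' + abde'f  |cover|=13

13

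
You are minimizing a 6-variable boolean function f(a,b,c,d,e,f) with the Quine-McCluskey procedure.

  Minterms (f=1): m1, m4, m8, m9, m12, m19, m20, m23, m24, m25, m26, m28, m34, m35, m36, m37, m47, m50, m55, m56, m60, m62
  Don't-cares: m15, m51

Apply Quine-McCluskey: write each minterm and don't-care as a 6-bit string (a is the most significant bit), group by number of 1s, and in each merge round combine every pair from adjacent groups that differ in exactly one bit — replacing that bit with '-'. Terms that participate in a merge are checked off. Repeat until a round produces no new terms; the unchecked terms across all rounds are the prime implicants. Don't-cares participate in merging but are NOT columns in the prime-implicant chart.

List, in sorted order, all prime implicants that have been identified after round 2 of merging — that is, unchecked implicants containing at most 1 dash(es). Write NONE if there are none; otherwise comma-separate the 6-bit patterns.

-00100, -01111, 00-001, 0110-0, 10010-, 1111-0

Round 0: 000001✓ 000100✓ 001000✓ 001001✓ 001100✓ 001111✓ 010011✓ 010100✓ 010111✓ 011000✓ 011001✓ 011010✓ 011100✓ 100010✓ 100011✓ 100100✓ 100101✓ 101111✓ 110010✓ 110011✓ 110111✓ 111000✓ 111100✓ 111110✓
Round 1: -00100 -01111 -10011✓ -10111✓ -11000✓ -11100✓ 0-0100✓ 0-1000✓ 0-1001✓ 0-1100✓ 00-001 00-100✓ 001-00✓ 00100-✓ 01-100✓ 010-11✓ 011-00✓ 0110-0 01100-✓ 1-0010✓ 1-0011✓ 10001-✓ 10010- 110-11✓ 11001-✓ 111-00✓ 1111-0
Round 2: -10-11 -11-00 0--100 0-1-00 0-100- 1-001-
PIs = {-00100, -01111, -10-11, -11-00, 0--100, 0-1-00, 0-100-, 00-001, 0110-0, 1-001-, 10010-, 1111-0}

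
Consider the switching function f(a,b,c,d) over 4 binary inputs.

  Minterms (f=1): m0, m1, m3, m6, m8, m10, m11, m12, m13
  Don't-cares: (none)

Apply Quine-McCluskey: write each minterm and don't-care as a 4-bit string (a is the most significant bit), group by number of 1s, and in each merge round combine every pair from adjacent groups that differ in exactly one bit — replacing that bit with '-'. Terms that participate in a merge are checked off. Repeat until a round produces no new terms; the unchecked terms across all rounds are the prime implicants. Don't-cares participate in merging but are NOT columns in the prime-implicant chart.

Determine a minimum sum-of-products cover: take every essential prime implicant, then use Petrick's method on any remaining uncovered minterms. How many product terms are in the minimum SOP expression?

5

[col 0] 0000*, 0001*, 0011*, 0110, 1000*, 1010*, 1011*, 1100*, 1101*
[col 1] -000, -011, 00-1, 000-, 1-00, 10-0, 101-, 110-
Prime implicants: -000, -011, 00-1, 000-, 0110, 1-00, 10-0, 101-, 110-
PI chart (minterm → PIs covering it):
  0 | -000,000-
  1 | 00-1,000-
  3 | -011,00-1
  6 | 0110  (sole → essential)
  8 | -000,1-00,10-0
  10 | 10-0,101-
  11 | -011,101-
  12 | 1-00,110-
  13 | 110-  (sole → essential)
Essential prime implicants: 0110, 110-
Petrick residual → -000, 00-1, 101-
Minimum SOP uses 5 PIs: b'c'd' + a'b'd + a'bcd' + ab'c + abc'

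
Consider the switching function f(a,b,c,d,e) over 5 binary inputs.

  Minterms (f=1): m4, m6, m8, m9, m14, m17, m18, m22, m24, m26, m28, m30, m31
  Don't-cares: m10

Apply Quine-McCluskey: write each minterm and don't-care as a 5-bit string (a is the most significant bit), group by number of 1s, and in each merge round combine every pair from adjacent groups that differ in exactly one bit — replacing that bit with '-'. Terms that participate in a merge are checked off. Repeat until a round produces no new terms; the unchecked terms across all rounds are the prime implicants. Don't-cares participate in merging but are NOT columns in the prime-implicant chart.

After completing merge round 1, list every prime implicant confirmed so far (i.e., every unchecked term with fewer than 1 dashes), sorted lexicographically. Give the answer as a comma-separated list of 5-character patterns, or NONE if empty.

Round 0: 00100✓ 00110✓ 01000✓ 01001✓ 01010✓ 01110✓ 10001 10010✓ 10110✓ 11000✓ 11010✓ 11100✓ 11110✓ 11111✓
Round 1: -0110✓ -1000✓ -1010✓ -1110✓ 0-110✓ 001-0 01-10✓ 010-0✓ 0100- 1-010✓ 1-110✓ 10-10✓ 11-00✓ 11-10✓ 110-0✓ 111-0✓ 1111-
Round 2: --110 -1-10 -10-0 1--10 11--0
PIs = {--110, -1-10, -10-0, 001-0, 0100-, 1--10, 10001, 11--0, 1111-}

10001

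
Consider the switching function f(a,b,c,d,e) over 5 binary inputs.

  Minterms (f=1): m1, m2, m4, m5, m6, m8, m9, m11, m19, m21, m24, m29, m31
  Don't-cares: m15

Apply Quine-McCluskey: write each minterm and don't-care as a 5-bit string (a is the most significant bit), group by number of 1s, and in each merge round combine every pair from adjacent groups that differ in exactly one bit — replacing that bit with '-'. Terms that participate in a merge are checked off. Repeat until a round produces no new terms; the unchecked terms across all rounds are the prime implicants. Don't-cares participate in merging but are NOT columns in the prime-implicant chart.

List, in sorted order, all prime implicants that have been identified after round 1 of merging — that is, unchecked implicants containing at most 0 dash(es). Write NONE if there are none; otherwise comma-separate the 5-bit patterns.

size-2^0 implicants → 00001(✓)  00010(✓)  00100(✓)  00101(✓)  00110(✓)  01000(✓)  01001(✓)  01011(✓)  01111(✓)  10011  10101(✓)  11000(✓)  11101(✓)  11111(✓)
size-2^1 implicants → -0101  -1000  -1111  0-001  00-01  00-10  001-0  0010-  01-11  010-1  0100-  1-101  111-1
Unchecked terms (primes): -0101, -1000, -1111, 0-001, 00-01, 00-10, 001-0, 0010-, 01-11, 010-1, 0100-, 1-101, 10011, 111-1

10011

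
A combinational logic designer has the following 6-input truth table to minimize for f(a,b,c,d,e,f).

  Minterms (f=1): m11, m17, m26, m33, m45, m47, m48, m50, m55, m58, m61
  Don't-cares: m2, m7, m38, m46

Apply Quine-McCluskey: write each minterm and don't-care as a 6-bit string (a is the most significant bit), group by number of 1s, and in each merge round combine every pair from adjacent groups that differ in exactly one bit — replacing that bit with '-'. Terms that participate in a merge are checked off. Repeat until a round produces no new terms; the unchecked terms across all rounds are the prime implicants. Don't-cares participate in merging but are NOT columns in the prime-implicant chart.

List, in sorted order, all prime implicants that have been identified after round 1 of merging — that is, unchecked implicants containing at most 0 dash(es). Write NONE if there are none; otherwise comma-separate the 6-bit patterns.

000010, 000111, 001011, 010001, 100001, 110111

[col 0] 000010, 000111, 001011, 010001, 011010*, 100001, 100110*, 101101*, 101110*, 101111*, 110000*, 110010*, 110111, 111010*, 111101*
[col 1] -11010, 1-1101, 10-110, 1011-1, 10111-, 11-010, 1100-0
Prime implicants: -11010, 000010, 000111, 001011, 010001, 1-1101, 10-110, 100001, 1011-1, 10111-, 11-010, 1100-0, 110111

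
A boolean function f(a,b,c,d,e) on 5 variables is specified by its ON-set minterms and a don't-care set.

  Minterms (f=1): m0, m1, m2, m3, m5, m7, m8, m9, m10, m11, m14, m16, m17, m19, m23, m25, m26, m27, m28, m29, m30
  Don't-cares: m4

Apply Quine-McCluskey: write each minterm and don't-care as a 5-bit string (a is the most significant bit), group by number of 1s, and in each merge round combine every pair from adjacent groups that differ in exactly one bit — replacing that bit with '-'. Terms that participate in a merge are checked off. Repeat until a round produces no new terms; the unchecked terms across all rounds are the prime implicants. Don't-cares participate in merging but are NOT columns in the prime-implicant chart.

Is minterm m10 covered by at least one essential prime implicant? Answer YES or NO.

size-2^0 implicants → 00000(✓)  00001(✓)  00010(✓)  00011(✓)  00100(✓)  00101(✓)  00111(✓)  01000(✓)  01001(✓)  01010(✓)  01011(✓)  01110(✓)  10000(✓)  10001(✓)  10011(✓)  10111(✓)  11001(✓)  11010(✓)  11011(✓)  11100(✓)  11101(✓)  11110(✓)
size-2^1 implicants → -0000(✓)  -0001(✓)  -0011(✓)  -0111(✓)  -1001(✓)  -1010(✓)  -1011(✓)  -1110(✓)  0-000(✓)  0-001(✓)  0-010(✓)  0-011(✓)  00-00(✓)  00-01(✓)  00-11(✓)  000-0(✓)  000-1(✓)  0000-(✓)  0001-(✓)  001-1(✓)  0010-(✓)  01-10(✓)  010-0(✓)  010-1(✓)  0100-(✓)  0101-(✓)  1-001(✓)  1-011(✓)  10-11(✓)  100-1(✓)  1000-(✓)  11-01  11-10(✓)  110-1(✓)  1101-(✓)  111-0  1110-
size-2^2 implicants → --001(✓)  --011(✓)  -0-11  -00-1(✓)  -000-  -1-10  -10-1(✓)  -101-  0-0-0(✓)  0-0-1(✓)  0-00-(✓)  0-01-(✓)  00--1  00-0-  000--(✓)  010--(✓)  1-0-1(✓)
size-2^3 implicants → --0-1  0-0--
Unchecked terms (primes): --0-1, -0-11, -000-, -1-10, -101-, 0-0--, 00--1, 00-0-, 11-01, 111-0, 1110-
Minterm coverage:
  m0 ⊆ -000-,0-0--,00-0-
  m1 ⊆ --0-1,-000-,0-0--,00--1,00-0-
  m2 ⊆ 0-0-- [E]
  m3 ⊆ --0-1,-0-11,0-0--,00--1
  m5 ⊆ 00--1,00-0-
  m7 ⊆ -0-11,00--1
  m8 ⊆ 0-0-- [E]
  m9 ⊆ --0-1,0-0--
  m10 ⊆ -1-10,-101-,0-0--
  m11 ⊆ --0-1,-101-,0-0--
  m14 ⊆ -1-10 [E]
  m16 ⊆ -000- [E]
  m17 ⊆ --0-1,-000-
  m19 ⊆ --0-1,-0-11
  m23 ⊆ -0-11 [E]
  m25 ⊆ --0-1,11-01
  m26 ⊆ -1-10,-101-
  m27 ⊆ --0-1,-101-
  m28 ⊆ 111-0,1110-
  m29 ⊆ 11-01,1110-
  m30 ⊆ -1-10,111-0
E = {-0-11, -000-, -1-10, 0-0--}

YES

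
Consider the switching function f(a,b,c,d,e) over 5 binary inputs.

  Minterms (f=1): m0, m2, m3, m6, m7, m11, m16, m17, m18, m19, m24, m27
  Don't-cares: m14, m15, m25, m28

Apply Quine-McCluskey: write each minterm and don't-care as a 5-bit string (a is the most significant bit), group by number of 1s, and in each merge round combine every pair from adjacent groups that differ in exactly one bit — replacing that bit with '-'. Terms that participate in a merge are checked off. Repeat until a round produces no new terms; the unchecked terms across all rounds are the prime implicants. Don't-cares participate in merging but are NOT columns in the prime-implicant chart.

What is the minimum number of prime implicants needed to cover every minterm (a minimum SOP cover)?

4

[col 0] 00000*, 00010*, 00011*, 00110*, 00111*, 01011*, 01110*, 01111*, 10000*, 10001*, 10010*, 10011*, 11000*, 11001*, 11011*, 11100*
[col 1] -0000*, -0010*, -0011*, -1011*, 0-011*, 0-110*, 0-111*, 00-10*, 00-11*, 000-0*, 0001-*, 0011-*, 01-11*, 0111-*, 1-000*, 1-001*, 1-011*, 100-0*, 100-1*, 1000-*, 1001-*, 11-00, 110-1*, 1100-*
[col 2] --011, -00-0, -001-, 0--11, 0-11-, 00-1-, 1-0-1, 1-00-, 100--
Prime implicants: --011, -00-0, -001-, 0--11, 0-11-, 00-1-, 1-0-1, 1-00-, 100--, 11-00
PI chart (minterm → PIs covering it):
  0 | -00-0  (sole → essential)
  2 | -00-0,-001-,00-1-
  3 | --011,-001-,0--11,00-1-
  6 | 0-11-,00-1-
  7 | 0--11,0-11-,00-1-
  11 | --011,0--11
  16 | -00-0,1-00-,100--
  17 | 1-0-1,1-00-,100--
  18 | -00-0,-001-,100--
  19 | --011,-001-,1-0-1,100--
  24 | 1-00-,11-00
  27 | --011,1-0-1
Essential prime implicants: -00-0
Petrick residual → --011, 0-11-, 1-00-
Minimum SOP uses 4 PIs: c'de + b'c'e' + a'cd + ac'd'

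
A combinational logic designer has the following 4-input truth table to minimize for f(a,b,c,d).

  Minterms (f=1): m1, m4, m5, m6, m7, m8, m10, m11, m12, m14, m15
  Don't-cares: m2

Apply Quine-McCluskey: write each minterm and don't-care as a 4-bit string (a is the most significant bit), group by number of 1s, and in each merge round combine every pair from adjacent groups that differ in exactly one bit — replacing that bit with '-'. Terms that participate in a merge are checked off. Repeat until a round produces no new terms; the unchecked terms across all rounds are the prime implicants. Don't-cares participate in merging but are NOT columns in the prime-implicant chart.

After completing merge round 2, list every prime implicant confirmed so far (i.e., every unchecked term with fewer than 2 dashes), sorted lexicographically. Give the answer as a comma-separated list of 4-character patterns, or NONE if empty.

size-2^0 implicants → 0001(✓)  0010(✓)  0100(✓)  0101(✓)  0110(✓)  0111(✓)  1000(✓)  1010(✓)  1011(✓)  1100(✓)  1110(✓)  1111(✓)
size-2^1 implicants → -010(✓)  -100(✓)  -110(✓)  -111(✓)  0-01  0-10(✓)  01-0(✓)  01-1(✓)  010-(✓)  011-(✓)  1-00(✓)  1-10(✓)  1-11(✓)  10-0(✓)  101-(✓)  11-0(✓)  111-(✓)
size-2^2 implicants → --10  -1-0  -11-  01--  1--0  1-1-
Unchecked terms (primes): --10, -1-0, -11-, 0-01, 01--, 1--0, 1-1-

0-01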